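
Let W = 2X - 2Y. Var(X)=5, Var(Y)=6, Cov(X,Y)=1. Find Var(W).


Var(2X - 2Y) = 2^2*Var(X) + (-2)^2*Var(Y) + 2*2*(-2)*Cov(X,Y)
= 4*5 + 4*6 - 8*1
= 20 + 24 - 8 = 36

36


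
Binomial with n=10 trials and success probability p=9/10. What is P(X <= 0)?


P(X<=0) = P(X=0)
= 1/10000000000
= 1/10000000000

1/10000000000


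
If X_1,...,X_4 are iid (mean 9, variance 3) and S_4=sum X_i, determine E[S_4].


E[S_n] = n*E[X_1] = 4*9 = 36

36


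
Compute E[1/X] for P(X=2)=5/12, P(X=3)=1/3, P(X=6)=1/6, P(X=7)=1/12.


E[1/X] = sum(g(x)*P(x))
= 1/2*5/12 + 1/3*1/3 + 1/6*1/6 + 1/7*1/12
= 181/504

181/504


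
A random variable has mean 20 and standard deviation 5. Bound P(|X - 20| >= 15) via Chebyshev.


k = 15/5 = 3
Chebyshev: P(|X-mu| >= k*sigma) <= 1/k^2 = 1/3^2 = 1/9

1/9


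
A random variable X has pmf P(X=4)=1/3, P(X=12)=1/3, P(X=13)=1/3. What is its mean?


E[X] = sum(x * P(x))
= 4*1/3 + 12*1/3 + 13*1/3
= 29/3

29/3


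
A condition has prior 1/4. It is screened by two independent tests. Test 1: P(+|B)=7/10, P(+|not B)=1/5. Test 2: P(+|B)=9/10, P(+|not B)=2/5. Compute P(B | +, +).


After test 1: P(+) = 7/10*1/4 + 1/5*3/4 = 13/40
P(B|+) = (7/40)/(13/40) = 7/13
After test 2 (use post1 as new prior): P(+) = 9/10*7/13 + 2/5*6/13 = 87/130
P(B|+,+) = (63/130)/(87/130) = 21/29

21/29


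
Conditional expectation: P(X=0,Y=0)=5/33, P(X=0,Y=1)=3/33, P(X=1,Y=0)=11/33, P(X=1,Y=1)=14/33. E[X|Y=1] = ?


P(Y=1) = 17/33
E[X|Y=1] = (0*3 + 1*14)/17 = 14/17

14/17


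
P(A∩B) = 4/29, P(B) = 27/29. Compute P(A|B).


P(A|B) = P(A∩B)/P(B) = (4/29)/(27/29) = 4/27

4/27


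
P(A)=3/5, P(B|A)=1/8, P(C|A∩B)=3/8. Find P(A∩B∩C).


P(A∩B∩C) = P(A) * P(B|A) * P(C|A∩B)
= 3/5 * 1/8 * 3/8
= 3/40 * 3/8 = 9/320

9/320


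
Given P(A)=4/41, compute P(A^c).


P(A') = 1 - P(A) = 1 - 4/41 = 37/41

37/41


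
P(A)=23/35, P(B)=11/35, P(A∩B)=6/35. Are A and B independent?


P(A)*P(B) = 23/35*11/35 = 253/1225
P(A∩B) = 6/35 != 253/1225, so not independent

No, A and B are not independent


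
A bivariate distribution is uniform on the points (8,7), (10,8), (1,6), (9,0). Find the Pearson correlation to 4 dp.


Cov(X,Y) = -1.2500, Var(X) = 12.5000, Var(Y) = 9.6875
rho = Cov/(sqrt(VarX)*sqrt(VarY)) = -0.1136

-0.1136


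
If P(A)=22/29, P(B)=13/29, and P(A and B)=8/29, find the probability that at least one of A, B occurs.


P(A∪B) = P(A) + P(B) - P(A∩B)
= 22/29 + 13/29 - 8/29 = 27/29

27/29


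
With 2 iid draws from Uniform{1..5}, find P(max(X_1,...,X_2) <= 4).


P(max <= 4) = P(all X_i <= 4) = (P(X_1 <= 4))^2
= (4/5)^2 = 16/25

16/25


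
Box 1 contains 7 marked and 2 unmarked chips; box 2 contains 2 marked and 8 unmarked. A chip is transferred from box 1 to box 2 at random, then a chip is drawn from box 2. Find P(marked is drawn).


P(transfer marked) = 7/9; P(transfer unmarked) = 2/9
If marked transferred: Urn II has 3 marked of 11, so P(marked|marked moved) = 3/11
If unmarked transferred: Urn II has 2 marked of 11, so P(marked|unmarked moved) = 2/11
By total probability: P(marked) = 7/9*3/11 + 2/9*2/11 = 25/99

25/99


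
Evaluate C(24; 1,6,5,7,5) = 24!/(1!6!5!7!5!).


24! = 620448401733239439360000
Denominator: 1!=1 * 6!=720 * 5!=120 * 7!=5040 * 5!=120
Coefficient = 620448401733239439360000 / 52254720000 = 11873537964288

11873537964288


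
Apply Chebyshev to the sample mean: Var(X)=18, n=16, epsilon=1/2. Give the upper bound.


Var(Xbar) = Var(X)/n = 18/16
Chebyshev: P(|Xbar-mu| >= 1/2) <= Var(Xbar)/(1/2)^2 = (9/8)/(1/4) = 9/2
Bound exceeds 1, so trivial bound: 1

1


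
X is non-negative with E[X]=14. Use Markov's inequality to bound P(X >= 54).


Markov: P(X >= a) <= E[X]/a
P(X >= 54) <= 14/54 = 7/27

7/27


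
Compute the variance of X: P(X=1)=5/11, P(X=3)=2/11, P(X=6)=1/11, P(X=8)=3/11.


E[X] = 41/11, E[X^2] = 251/11
Var(X) = E[X^2] - (E[X])^2 = 251/11 - (41/11)^2 = 1080/121

1080/121


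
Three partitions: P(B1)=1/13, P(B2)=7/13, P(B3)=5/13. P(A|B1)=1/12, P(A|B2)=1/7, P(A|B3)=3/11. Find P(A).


P(A) = P(A|B1)P(B1) + P(A|B2)P(B2) + P(A|B3)P(B3)
= 1/12*1/13 + 1/7*7/13 + 3/11*5/13
= 1/156 + 1/13 + 15/143 = 323/1716

323/1716


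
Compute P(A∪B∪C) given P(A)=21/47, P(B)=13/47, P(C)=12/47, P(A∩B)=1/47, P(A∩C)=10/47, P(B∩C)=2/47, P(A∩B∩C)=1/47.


P(A∪B∪C) = P(A)+P(B)+P(C) - P(AB)-P(AC)-P(BC) + P(ABC)
= 21/47+13/47+12/47 - 1/47-10/47-2/47 + 1/47
= 34/47

34/47


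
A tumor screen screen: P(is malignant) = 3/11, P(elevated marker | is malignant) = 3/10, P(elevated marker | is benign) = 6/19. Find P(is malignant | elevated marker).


P(A) = P(A|B)P(B) + P(A|B')P(B') = 3/10*3/11 + 6/19*8/11 = 651/2090
P(B|A) = P(A|B)P(B)/P(A) = (9/110)/(651/2090) = 57/217

57/217


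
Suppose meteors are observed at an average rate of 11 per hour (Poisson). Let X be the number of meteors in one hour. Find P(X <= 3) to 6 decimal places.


P(X<=3) = e^(-11)*11^0/0! + e^(-11)*11^1/1! + e^(-11)*11^2/2! + e^(-11)*11^3/3!
≈ 0.0000167017 + 0.0001837187 + 0.0010104529 + 0.0037049940
= 0.0049158673
≈ 0.004916

0.004916


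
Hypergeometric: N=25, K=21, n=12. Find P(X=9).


P(X=9) = C(21,9)*C(4,3) / C(25,12)
= 293930*4 / 5200300
= 1175720/5200300 = 26/115

26/115


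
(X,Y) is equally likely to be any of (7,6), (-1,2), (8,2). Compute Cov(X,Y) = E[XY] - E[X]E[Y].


E[X]=14/3, E[Y]=10/3, E[XY]=56/3
Cov(X,Y) = E[XY] - E[X]E[Y] = 56/3 - 14/3*10/3 = 28/9

28/9


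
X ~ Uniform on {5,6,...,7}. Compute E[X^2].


E[X^2] = (1/3) * sum(x^2 for x=5..7)
= 110/3

110/3


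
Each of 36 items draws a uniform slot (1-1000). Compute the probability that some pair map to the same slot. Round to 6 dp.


P(all different) = prod((1000-i)/1000 for i=0..35) = 0.528565
P(at least one match) = 1 - 0.528565 = 0.471435

0.471435


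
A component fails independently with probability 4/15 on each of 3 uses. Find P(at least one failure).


P(at least one) = 1 - P(none)
P(none) = (1 - 4/15)^3 = (11/15)^3 = 1331/3375
P(at least one) = 1 - 1331/3375 = 2044/3375

2044/3375


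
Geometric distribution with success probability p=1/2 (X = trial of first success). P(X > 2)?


P(X > 2) = P(first 2 trials all fail) = (1-p)^2 = (1/2)^2 = 1/4

1/4


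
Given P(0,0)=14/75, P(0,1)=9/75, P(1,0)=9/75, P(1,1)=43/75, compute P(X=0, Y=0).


Read from table: P(X=0, Y=0) = 14/75

14/75


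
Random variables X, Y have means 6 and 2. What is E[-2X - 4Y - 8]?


E[-2X - 4Y - 8] = -2*E[X] - 4*E[Y] - 8
= (-2)*(6) + (-4)*(2) + (-8)
= -12 - 8 - 8 = -28

-28


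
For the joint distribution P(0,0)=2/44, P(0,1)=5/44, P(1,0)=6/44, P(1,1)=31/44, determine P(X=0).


P(X=0) = P(0,0)+P(0,1) = 2/44 + 5/44 = 7/44

7/44


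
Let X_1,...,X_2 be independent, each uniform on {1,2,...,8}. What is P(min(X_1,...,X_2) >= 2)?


P(min >= 2) = P(all X_i >= 2) = (P(X_1 >= 2))^2
= (7/8)^2 = 49/64

49/64


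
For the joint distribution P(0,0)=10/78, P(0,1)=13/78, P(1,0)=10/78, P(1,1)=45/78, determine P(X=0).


P(X=0) = P(0,0)+P(0,1) = 10/78 + 13/78 = 23/78

23/78


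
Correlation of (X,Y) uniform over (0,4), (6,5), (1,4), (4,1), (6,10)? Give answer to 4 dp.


Cov(X,Y) = 3.2800, Var(X) = 6.2400, Var(Y) = 8.5600
rho = Cov/(sqrt(VarX)*sqrt(VarY)) = 0.4488

0.4488


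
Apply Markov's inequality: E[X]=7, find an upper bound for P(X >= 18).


Markov: P(X >= a) <= E[X]/a
P(X >= 18) <= 7/18

7/18


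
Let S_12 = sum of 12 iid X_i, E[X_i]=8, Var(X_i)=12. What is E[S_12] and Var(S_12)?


E[S_n] = n*mu = 12*8 = 96
Var(S_n) = n*sigma^2 = 12*12 = 144

E[S_12]=96, Var(S_12)=144


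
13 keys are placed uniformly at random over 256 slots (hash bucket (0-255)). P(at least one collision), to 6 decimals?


P(all different) = prod((256-i)/256 for i=0..12) = 0.733615
P(at least one match) = 1 - 0.733615 = 0.266385

0.266385


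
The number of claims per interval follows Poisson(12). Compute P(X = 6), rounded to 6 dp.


P(X=6) = e^(-12) * 12^6 / 6!
≈ 0.000006144212353 * 2985984 / 720
≈ 0.025481

0.025481


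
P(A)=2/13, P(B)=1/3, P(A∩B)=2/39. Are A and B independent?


P(A)*P(B) = 2/13*1/3 = 2/39
P(A∩B) = 2/39, which equals P(A)P(B), so independent

Yes, A and B are independent


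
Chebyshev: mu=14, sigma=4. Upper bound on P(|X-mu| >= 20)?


k = 20/4 = 5
Chebyshev: P(|X-mu| >= k*sigma) <= 1/k^2 = 1/5^2 = 1/25

1/25


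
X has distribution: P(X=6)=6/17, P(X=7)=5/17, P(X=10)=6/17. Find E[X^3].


E[X^3] = sum(g(x)*P(x))
= 216*6/17 + 343*5/17 + 1000*6/17
= 9011/17

9011/17


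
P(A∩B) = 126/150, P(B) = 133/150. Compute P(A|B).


P(A|B) = P(A∩B)/P(B) = (126/150)/(133/150) = 126/133 = 18/19

18/19


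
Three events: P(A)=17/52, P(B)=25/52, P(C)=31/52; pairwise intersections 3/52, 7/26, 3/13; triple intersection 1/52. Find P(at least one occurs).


P(A∪B∪C) = P(A)+P(B)+P(C) - P(AB)-P(AC)-P(BC) + P(ABC)
= 17/52+25/52+31/52 - 3/52-7/26-3/13 + 1/52
= 45/52

45/52


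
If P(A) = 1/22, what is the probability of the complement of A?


P(A') = 1 - P(A) = 1 - 1/22 = 21/22

21/22


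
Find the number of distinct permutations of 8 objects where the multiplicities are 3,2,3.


8! = 40320
Denominator: 3!=6 * 2!=2 * 3!=6
Coefficient = 40320 / 72 = 560

560


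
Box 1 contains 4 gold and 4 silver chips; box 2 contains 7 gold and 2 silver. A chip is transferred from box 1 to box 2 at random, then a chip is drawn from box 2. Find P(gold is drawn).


P(transfer gold) = 4/8 = 1/2; P(transfer silver) = 1/2
If gold transferred: Urn II has 8 gold of 10, so P(gold|gold moved) = 4/5
If silver transferred: Urn II has 7 gold of 10, so P(gold|silver moved) = 7/10
By total probability: P(gold) = 1/2*4/5 + 1/2*7/10 = 3/4

3/4


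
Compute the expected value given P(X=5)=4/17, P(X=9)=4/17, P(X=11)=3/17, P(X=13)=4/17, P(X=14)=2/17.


E[X] = sum(x * P(x))
= 5*4/17 + 9*4/17 + 11*3/17 + 13*4/17 + 14*2/17
= 169/17

169/17


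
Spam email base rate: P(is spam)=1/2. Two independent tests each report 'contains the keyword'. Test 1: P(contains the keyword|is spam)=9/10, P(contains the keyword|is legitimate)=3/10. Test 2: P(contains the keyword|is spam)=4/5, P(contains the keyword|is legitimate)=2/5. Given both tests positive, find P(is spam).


After test 1: P(+) = 9/10*1/2 + 3/10*1/2 = 3/5
P(B|+) = (9/20)/(3/5) = 3/4
After test 2 (use post1 as new prior): P(+) = 4/5*3/4 + 2/5*1/4 = 7/10
P(B|+,+) = (3/5)/(7/10) = 6/7

6/7


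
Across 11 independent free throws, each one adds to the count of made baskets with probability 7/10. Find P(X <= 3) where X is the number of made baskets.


P(X<=3) = P(X=0) + P(X=1) + P(X=2) + P(X=3)
= 177147/100000000000 + 4546773/100000000000 + 10609137/20000000000 + 74263959/20000000000
= 2145447/500000000

2145447/500000000


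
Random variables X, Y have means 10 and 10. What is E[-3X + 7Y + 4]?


E[-3X + 7Y + 4] = -3*E[X] + 7*E[Y] + 4
= (-3)*(10) + (7)*(10) + (4)
= -30 + 70 + 4 = 44

44


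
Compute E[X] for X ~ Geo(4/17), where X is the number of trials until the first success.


For geometric (trials until first success), E[X] = 1/p = 1/(4/17) = 17/4

17/4


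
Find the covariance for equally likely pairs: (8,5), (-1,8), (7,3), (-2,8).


E[X]=3, E[Y]=6, E[XY]=37/4
Cov(X,Y) = E[XY] - E[X]E[Y] = 37/4 - 3*6 = -35/4

-35/4


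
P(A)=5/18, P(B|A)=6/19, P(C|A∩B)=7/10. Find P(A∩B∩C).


P(A∩B∩C) = P(A) * P(B|A) * P(C|A∩B)
= 5/18 * 6/19 * 7/10
= 5/57 * 7/10 = 7/114

7/114


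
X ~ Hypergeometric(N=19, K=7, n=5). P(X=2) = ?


P(X=2) = C(7,2)*C(12,3) / C(19,5)
= 21*220 / 11628
= 4620/11628 = 385/969

385/969


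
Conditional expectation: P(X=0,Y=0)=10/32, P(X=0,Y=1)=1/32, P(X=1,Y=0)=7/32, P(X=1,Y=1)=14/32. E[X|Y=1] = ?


P(Y=1) = 15/32
E[X|Y=1] = (0*1 + 1*14)/15 = 14/15

14/15


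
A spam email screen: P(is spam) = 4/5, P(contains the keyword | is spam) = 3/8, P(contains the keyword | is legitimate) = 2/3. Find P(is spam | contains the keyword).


P(A) = P(A|B)P(B) + P(A|B')P(B') = 3/8*4/5 + 2/3*1/5 = 13/30
P(B|A) = P(A|B)P(B)/P(A) = (3/10)/(13/30) = 9/13

9/13


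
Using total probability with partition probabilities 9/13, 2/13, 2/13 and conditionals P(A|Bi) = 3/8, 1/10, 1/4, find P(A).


P(A) = P(A|B1)P(B1) + P(A|B2)P(B2) + P(A|B3)P(B3)
= 3/8*9/13 + 1/10*2/13 + 1/4*2/13
= 27/104 + 1/65 + 1/26 = 163/520

163/520


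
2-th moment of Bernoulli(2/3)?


For Bernoulli: X in {0,1}
E[X^2] = 0^2*(1-2/3) + 1^2*2/3 = 2/3

2/3


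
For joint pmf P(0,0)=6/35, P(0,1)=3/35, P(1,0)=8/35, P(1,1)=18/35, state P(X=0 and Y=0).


Read from table: P(X=0, Y=0) = 6/35

6/35


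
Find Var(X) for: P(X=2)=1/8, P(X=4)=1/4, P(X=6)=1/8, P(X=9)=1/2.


E[X] = 13/2, E[X^2] = 99/2
Var(X) = E[X^2] - (E[X])^2 = 99/2 - (13/2)^2 = 29/4

29/4


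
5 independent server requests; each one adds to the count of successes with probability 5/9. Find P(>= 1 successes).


P(at least one) = 1 - P(none)
P(none) = (1 - 5/9)^5 = (4/9)^5 = 1024/59049
P(at least one) = 1 - 1024/59049 = 58025/59049

58025/59049


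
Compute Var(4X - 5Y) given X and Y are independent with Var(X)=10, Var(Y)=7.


Independence => Cov(X,Y)=0
Var(4X - 5Y) = 4^2*Var(X) + (-5)^2*Var(Y)
= 16*10 + 25*7 = 335

335


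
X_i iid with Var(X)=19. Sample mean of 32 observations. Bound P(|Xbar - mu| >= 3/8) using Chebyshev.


Var(Xbar) = Var(X)/n = 19/32
Chebyshev: P(|Xbar-mu| >= 3/8) <= Var(Xbar)/(3/8)^2 = (19/32)/(9/64) = 38/9
Bound exceeds 1, so trivial bound: 1

1


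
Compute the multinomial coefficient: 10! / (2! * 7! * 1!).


10! = 3628800
Denominator: 2!=2 * 7!=5040 * 1!=1
Coefficient = 3628800 / 10080 = 360

360


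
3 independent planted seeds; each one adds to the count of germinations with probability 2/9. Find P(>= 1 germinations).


P(at least one) = 1 - P(none)
P(none) = (1 - 2/9)^3 = (7/9)^3 = 343/729
P(at least one) = 1 - 343/729 = 386/729

386/729


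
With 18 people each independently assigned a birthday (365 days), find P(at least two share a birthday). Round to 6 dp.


P(all different) = prod((365-i)/365 for i=0..17) = 0.653089
P(at least one match) = 1 - 0.653089 = 0.346911

0.346911


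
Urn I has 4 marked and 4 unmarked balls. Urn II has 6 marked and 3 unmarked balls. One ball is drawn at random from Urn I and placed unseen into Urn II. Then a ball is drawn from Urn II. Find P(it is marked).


P(transfer marked) = 4/8 = 1/2; P(transfer unmarked) = 1/2
If marked transferred: Urn II has 7 marked of 10, so P(marked|marked moved) = 7/10
If unmarked transferred: Urn II has 6 marked of 10, so P(marked|unmarked moved) = 3/5
By total probability: P(marked) = 1/2*7/10 + 1/2*3/5 = 13/20

13/20


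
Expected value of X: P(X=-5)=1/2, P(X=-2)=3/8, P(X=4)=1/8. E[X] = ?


E[X] = sum(x * P(x))
= -5*1/2 - 2*3/8 + 4*1/8
= -11/4

-11/4


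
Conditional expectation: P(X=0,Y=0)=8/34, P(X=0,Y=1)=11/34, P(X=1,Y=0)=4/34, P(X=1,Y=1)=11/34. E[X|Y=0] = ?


P(Y=0) = 12/34
E[X|Y=0] = (0*8 + 1*4)/12 = 4/12 = 1/3

1/3


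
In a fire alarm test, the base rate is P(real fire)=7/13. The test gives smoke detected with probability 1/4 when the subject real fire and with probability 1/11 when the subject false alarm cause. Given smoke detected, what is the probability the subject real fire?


P(A) = P(A|B)P(B) + P(A|B')P(B') = 1/4*7/13 + 1/11*6/13 = 101/572
P(B|A) = P(A|B)P(B)/P(A) = (7/52)/(101/572) = 77/101

77/101


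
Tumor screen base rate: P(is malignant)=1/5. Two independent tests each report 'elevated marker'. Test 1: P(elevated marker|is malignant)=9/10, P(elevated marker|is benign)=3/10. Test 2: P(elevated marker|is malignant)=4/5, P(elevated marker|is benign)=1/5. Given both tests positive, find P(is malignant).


After test 1: P(+) = 9/10*1/5 + 3/10*4/5 = 21/50
P(B|+) = (9/50)/(21/50) = 3/7
After test 2 (use post1 as new prior): P(+) = 4/5*3/7 + 1/5*4/7 = 16/35
P(B|+,+) = (12/35)/(16/35) = 3/4

3/4


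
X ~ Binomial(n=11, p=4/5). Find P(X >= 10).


P(X>=10) = P(X=10) + P(X=11)
= 11534336/48828125 + 4194304/48828125
= 3145728/9765625

3145728/9765625


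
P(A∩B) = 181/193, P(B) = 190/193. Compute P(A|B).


P(A|B) = P(A∩B)/P(B) = (181/193)/(190/193) = 181/190

181/190


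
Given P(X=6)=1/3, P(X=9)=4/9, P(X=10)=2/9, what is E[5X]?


E[5X] = sum(g(x)*P(x))
= 30*1/3 + 45*4/9 + 50*2/9
= 370/9

370/9


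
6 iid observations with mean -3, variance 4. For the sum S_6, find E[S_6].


E[S_n] = n*E[X_1] = 6*-3 = -18

-18


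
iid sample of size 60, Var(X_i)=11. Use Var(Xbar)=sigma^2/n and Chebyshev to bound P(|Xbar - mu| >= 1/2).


Var(Xbar) = Var(X)/n = 11/60
Chebyshev: P(|Xbar-mu| >= 1/2) <= Var(Xbar)/(1/2)^2 = (11/60)/(1/4) = 11/15

11/15


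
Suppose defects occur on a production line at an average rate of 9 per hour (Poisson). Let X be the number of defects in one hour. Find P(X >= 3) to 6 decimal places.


P(X>=3) = 1 - P(X<=2) = 1 - (e^(-9)*9^0/0! + e^(-9)*9^1/1! + e^(-9)*9^2/2!)
≈ 1 - (0.0001234098 + 0.0011106882 + 0.0049980971)
= 1 - 0.0062321951 = 0.9937678049
≈ 0.993768

0.993768


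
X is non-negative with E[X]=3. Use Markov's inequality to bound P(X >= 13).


Markov: P(X >= a) <= E[X]/a
P(X >= 13) <= 3/13

3/13


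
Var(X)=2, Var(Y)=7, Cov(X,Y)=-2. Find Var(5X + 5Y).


Var(5X + 5Y) = 5^2*Var(X) + 5^2*Var(Y) + 2*5*5*Cov(X,Y)
= 25*2 + 25*7 + 50*(-2)
= 50 + 175 - 100 = 125

125


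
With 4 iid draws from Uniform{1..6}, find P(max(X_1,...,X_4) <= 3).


P(max <= 3) = P(all X_i <= 3) = (P(X_1 <= 3))^4
= (3/6)^4 = (1/2)^4 = 1/16

1/16


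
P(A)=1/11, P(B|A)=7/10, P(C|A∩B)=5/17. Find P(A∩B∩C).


P(A∩B∩C) = P(A) * P(B|A) * P(C|A∩B)
= 1/11 * 7/10 * 5/17
= 7/110 * 5/17 = 7/374

7/374


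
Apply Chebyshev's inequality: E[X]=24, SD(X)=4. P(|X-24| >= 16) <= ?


k = 16/4 = 4
Chebyshev: P(|X-mu| >= k*sigma) <= 1/k^2 = 1/4^2 = 1/16

1/16


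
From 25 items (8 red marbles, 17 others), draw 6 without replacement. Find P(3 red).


P(X=3) = C(8,3)*C(17,3) / C(25,6)
= 56*680 / 177100
= 38080/177100 = 272/1265

272/1265


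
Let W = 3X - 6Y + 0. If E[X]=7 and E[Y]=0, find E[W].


E[3X - 6Y + 0] = 3*E[X] - 6*E[Y] + 0
= (3)*(7) + (-6)*(0) + (0)
= 21 + 0 + 0 = 21

21


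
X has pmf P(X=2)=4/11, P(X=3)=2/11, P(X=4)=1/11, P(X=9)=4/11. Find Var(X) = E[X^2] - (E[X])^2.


E[X] = 54/11, E[X^2] = 34
Var(X) = E[X^2] - (E[X])^2 = 34 - (54/11)^2 = 1198/121

1198/121


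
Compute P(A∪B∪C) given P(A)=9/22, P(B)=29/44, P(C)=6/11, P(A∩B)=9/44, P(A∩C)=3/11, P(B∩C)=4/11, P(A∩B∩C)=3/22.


P(A∪B∪C) = P(A)+P(B)+P(C) - P(AB)-P(AC)-P(BC) + P(ABC)
= 9/22+29/44+6/11 - 9/44-3/11-4/11 + 3/22
= 10/11

10/11


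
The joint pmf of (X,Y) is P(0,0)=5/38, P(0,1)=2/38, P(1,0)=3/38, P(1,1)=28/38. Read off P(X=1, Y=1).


Read from table: P(X=1, Y=1) = 28/38 = 14/19

14/19


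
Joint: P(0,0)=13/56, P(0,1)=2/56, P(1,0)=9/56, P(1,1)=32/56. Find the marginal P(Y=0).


P(Y=0) = P(0,0)+P(1,0) = 13/56 + 9/56 = 22/56 = 11/28

11/28


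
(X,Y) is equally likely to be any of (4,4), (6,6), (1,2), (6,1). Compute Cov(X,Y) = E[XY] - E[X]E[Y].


E[X]=17/4, E[Y]=13/4, E[XY]=15
Cov(X,Y) = E[XY] - E[X]E[Y] = 15 - 17/4*13/4 = 19/16

19/16


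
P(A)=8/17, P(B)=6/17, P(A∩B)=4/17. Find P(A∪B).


P(A∪B) = P(A) + P(B) - P(A∩B)
= 8/17 + 6/17 - 4/17 = 10/17

10/17


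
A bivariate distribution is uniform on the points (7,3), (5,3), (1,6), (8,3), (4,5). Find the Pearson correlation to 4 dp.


Cov(X,Y) = -2.8000, Var(X) = 6.0000, Var(Y) = 1.6000
rho = Cov/(sqrt(VarX)*sqrt(VarY)) = -0.9037

-0.9037


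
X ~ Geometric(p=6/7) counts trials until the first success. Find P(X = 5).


P(X=5) = (1-p)^4 * p = (1/7)^4 * 6/7
= 1/2401 * 6/7 = 6/16807

6/16807


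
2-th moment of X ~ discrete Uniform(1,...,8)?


E[X^2] = (1/8) * sum(x^2 for x=1..8)
= 204/8 = 51/2

51/2


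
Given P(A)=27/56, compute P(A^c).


P(A') = 1 - P(A) = 1 - 27/56 = 29/56

29/56


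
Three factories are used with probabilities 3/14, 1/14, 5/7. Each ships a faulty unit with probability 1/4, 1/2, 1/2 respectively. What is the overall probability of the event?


P(A) = P(A|B1)P(B1) + P(A|B2)P(B2) + P(A|B3)P(B3)
= 1/4*3/14 + 1/2*1/14 + 1/2*5/7
= 3/56 + 1/28 + 5/14 = 25/56

25/56


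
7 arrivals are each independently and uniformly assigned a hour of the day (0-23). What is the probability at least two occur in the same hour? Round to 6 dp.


P(all different) = prod((24-i)/24 for i=0..6) = 0.380328
P(at least one match) = 1 - 0.380328 = 0.619672

0.619672


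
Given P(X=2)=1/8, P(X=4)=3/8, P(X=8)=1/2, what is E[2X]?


E[2X] = sum(g(x)*P(x))
= 4*1/8 + 8*3/8 + 16*1/2
= 23/2

23/2


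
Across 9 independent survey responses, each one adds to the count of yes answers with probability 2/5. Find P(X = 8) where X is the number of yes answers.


P(X=8) = C(9,8) * p^8 * (1-p)^1
= 9 * 256/390625 * 3/5
= 6912/1953125

6912/1953125


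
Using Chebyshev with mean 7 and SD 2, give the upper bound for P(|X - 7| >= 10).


k = 10/2 = 5
Chebyshev: P(|X-mu| >= k*sigma) <= 1/k^2 = 1/5^2 = 1/25

1/25


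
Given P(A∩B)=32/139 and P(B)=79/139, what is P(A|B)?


P(A|B) = P(A∩B)/P(B) = (32/139)/(79/139) = 32/79

32/79


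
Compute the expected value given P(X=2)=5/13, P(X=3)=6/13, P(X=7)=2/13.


E[X] = sum(x * P(x))
= 2*5/13 + 3*6/13 + 7*2/13
= 42/13

42/13


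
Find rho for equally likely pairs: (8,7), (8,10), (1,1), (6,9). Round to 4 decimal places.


Cov(X,Y) = 8.9375, Var(X) = 8.1875, Var(Y) = 12.1875
rho = Cov/(sqrt(VarX)*sqrt(VarY)) = 0.8947

0.8947


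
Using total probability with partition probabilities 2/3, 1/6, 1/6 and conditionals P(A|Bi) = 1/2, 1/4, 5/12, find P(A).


P(A) = P(A|B1)P(B1) + P(A|B2)P(B2) + P(A|B3)P(B3)
= 1/2*2/3 + 1/4*1/6 + 5/12*1/6
= 1/3 + 1/24 + 5/72 = 4/9

4/9


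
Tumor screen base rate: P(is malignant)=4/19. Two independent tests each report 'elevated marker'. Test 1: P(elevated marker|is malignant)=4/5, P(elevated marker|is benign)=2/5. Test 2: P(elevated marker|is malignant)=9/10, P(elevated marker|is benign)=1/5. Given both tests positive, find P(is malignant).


After test 1: P(+) = 4/5*4/19 + 2/5*15/19 = 46/95
P(B|+) = (16/95)/(46/95) = 8/23
After test 2 (use post1 as new prior): P(+) = 9/10*8/23 + 1/5*15/23 = 51/115
P(B|+,+) = (36/115)/(51/115) = 12/17

12/17


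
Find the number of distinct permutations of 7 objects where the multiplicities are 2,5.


7! = 5040
Denominator: 2!=2 * 5!=120
Coefficient = 5040 / 240 = 21

21


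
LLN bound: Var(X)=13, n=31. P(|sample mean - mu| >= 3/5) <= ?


Var(Xbar) = Var(X)/n = 13/31
Chebyshev: P(|Xbar-mu| >= 3/5) <= Var(Xbar)/(3/5)^2 = (13/31)/(9/25) = 325/279
Bound exceeds 1, so trivial bound: 1

1


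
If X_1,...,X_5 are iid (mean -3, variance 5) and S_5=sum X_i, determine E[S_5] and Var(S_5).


E[S_n] = n*mu = 5*-3 = -15
Var(S_n) = n*sigma^2 = 5*5 = 25

E[S_5]=-15, Var(S_5)=25


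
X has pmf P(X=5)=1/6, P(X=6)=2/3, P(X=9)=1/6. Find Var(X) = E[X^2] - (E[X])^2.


E[X] = 19/3, E[X^2] = 125/3
Var(X) = E[X^2] - (E[X])^2 = 125/3 - (19/3)^2 = 14/9

14/9


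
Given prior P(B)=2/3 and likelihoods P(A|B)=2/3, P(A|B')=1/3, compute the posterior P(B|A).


P(A) = P(A|B)P(B) + P(A|B')P(B') = 2/3*2/3 + 1/3*1/3 = 5/9
P(B|A) = P(A|B)P(B)/P(A) = (4/9)/(5/9) = 4/5

4/5


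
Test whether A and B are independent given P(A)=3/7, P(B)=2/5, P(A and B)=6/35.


P(A)*P(B) = 3/7*2/5 = 6/35
P(A∩B) = 6/35, which equals P(A)P(B), so independent

Yes, A and B are independent


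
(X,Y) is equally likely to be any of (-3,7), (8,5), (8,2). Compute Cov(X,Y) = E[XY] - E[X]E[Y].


E[X]=13/3, E[Y]=14/3, E[XY]=35/3
Cov(X,Y) = E[XY] - E[X]E[Y] = 35/3 - 13/3*14/3 = -77/9

-77/9


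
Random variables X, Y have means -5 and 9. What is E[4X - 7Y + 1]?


E[4X - 7Y + 1] = 4*E[X] - 7*E[Y] + 1
= (4)*(-5) + (-7)*(9) + (1)
= -20 - 63 + 1 = -82

-82


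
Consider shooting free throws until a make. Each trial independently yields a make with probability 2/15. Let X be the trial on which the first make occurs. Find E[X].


For geometric (trials until first success), E[X] = 1/p = 1/(2/15) = 15/2

15/2


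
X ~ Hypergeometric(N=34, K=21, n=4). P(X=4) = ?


P(X=4) = C(21,4)*C(13,0) / C(34,4)
= 5985*1 / 46376
= 5985/46376

5985/46376


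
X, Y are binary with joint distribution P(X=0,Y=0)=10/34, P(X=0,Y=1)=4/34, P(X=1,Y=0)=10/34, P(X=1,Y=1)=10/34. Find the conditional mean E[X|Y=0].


P(Y=0) = 20/34
E[X|Y=0] = (0*10 + 1*10)/20 = 10/20 = 1/2

1/2


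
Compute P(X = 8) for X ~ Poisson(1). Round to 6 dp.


P(X=8) = e^(-1) * 1^8 / 8!
≈ 0.3678794412 * 1 / 40320
≈ 0.000009

0.000009


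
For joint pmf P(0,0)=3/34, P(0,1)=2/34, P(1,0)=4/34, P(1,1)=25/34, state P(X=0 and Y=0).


Read from table: P(X=0, Y=0) = 3/34

3/34


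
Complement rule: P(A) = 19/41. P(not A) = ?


P(A') = 1 - P(A) = 1 - 19/41 = 22/41

22/41


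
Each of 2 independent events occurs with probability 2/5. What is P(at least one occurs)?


P(at least one) = 1 - P(none)
P(none) = (1 - 2/5)^2 = (3/5)^2 = 9/25
P(at least one) = 1 - 9/25 = 16/25

16/25


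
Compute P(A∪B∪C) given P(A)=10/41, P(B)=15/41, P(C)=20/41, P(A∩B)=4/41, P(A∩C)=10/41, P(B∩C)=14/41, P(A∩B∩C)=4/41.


P(A∪B∪C) = P(A)+P(B)+P(C) - P(AB)-P(AC)-P(BC) + P(ABC)
= 10/41+15/41+20/41 - 4/41-10/41-14/41 + 4/41
= 21/41

21/41


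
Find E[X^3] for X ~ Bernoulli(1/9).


For Bernoulli: X in {0,1}
E[X^3] = 0^3*(1-1/9) + 1^3*1/9 = 1/9

1/9


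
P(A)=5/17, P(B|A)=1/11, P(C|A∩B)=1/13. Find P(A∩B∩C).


P(A∩B∩C) = P(A) * P(B|A) * P(C|A∩B)
= 5/17 * 1/11 * 1/13
= 5/187 * 1/13 = 5/2431

5/2431


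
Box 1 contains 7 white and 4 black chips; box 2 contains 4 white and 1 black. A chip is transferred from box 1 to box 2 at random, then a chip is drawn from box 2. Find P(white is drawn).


P(transfer white) = 7/11; P(transfer black) = 4/11
If white transferred: Urn II has 5 white of 6, so P(white|white moved) = 5/6
If black transferred: Urn II has 4 white of 6, so P(white|black moved) = 2/3
By total probability: P(white) = 7/11*5/6 + 4/11*2/3 = 17/22

17/22


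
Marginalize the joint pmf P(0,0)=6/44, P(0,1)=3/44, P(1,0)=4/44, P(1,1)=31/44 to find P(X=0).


P(X=0) = P(0,0)+P(0,1) = 6/44 + 3/44 = 9/44

9/44


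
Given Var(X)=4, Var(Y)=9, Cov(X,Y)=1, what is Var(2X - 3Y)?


Var(2X - 3Y) = 2^2*Var(X) + (-3)^2*Var(Y) + 2*2*(-3)*Cov(X,Y)
= 4*4 + 9*9 - 12*1
= 16 + 81 - 12 = 85

85


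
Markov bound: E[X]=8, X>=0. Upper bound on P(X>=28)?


Markov: P(X >= a) <= E[X]/a
P(X >= 28) <= 8/28 = 2/7

2/7


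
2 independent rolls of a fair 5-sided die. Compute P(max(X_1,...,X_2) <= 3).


P(max <= 3) = P(all X_i <= 3) = (P(X_1 <= 3))^2
= (3/5)^2 = 9/25

9/25


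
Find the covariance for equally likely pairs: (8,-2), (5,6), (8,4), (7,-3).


E[X]=7, E[Y]=5/4, E[XY]=25/4
Cov(X,Y) = E[XY] - E[X]E[Y] = 25/4 - 7*5/4 = -5/2

-5/2


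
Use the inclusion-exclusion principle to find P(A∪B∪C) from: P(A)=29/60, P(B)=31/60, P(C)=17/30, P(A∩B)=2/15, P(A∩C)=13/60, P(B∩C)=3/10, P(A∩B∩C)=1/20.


P(A∪B∪C) = P(A)+P(B)+P(C) - P(AB)-P(AC)-P(BC) + P(ABC)
= 29/60+31/60+17/30 - 2/15-13/60-3/10 + 1/20
= 29/30

29/30


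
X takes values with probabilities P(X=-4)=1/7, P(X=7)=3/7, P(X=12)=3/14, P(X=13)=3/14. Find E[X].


E[X] = sum(x * P(x))
= -4*1/7 + 7*3/7 + 12*3/14 + 13*3/14
= 109/14

109/14


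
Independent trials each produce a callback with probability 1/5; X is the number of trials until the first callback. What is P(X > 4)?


P(X > 4) = P(first 4 trials all fail) = (1-p)^4 = (4/5)^4 = 256/625

256/625


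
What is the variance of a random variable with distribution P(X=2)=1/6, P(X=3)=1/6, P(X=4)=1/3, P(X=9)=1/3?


E[X] = 31/6, E[X^2] = 69/2
Var(X) = E[X^2] - (E[X])^2 = 69/2 - (31/6)^2 = 281/36

281/36


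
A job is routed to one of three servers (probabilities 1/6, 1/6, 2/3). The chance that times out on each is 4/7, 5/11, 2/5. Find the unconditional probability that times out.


P(A) = P(A|B1)P(B1) + P(A|B2)P(B2) + P(A|B3)P(B3)
= 4/7*1/6 + 5/11*1/6 + 2/5*2/3
= 2/21 + 5/66 + 4/15 = 337/770

337/770


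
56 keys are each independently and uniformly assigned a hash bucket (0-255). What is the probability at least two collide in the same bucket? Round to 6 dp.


P(all different) = prod((256-i)/256 for i=0..55) = 0.001496
P(at least one match) = 1 - 0.001496 = 0.998504

0.998504


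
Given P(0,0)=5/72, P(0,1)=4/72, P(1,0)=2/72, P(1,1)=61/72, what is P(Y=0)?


P(Y=0) = P(0,0)+P(1,0) = 5/72 + 2/72 = 7/72

7/72


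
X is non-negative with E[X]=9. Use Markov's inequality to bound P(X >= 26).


Markov: P(X >= a) <= E[X]/a
P(X >= 26) <= 9/26

9/26


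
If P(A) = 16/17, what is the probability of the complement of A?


P(A') = 1 - P(A) = 1 - 16/17 = 1/17

1/17


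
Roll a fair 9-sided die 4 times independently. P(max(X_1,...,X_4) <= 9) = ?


P(max <= 9) = P(all X_i <= 9) = (P(X_1 <= 9))^4
= (9/9)^4 = 1^4 = 1

1


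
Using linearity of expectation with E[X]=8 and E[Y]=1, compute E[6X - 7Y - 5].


E[6X - 7Y - 5] = 6*E[X] - 7*E[Y] - 5
= (6)*(8) + (-7)*(1) + (-5)
= 48 - 7 - 5 = 36

36


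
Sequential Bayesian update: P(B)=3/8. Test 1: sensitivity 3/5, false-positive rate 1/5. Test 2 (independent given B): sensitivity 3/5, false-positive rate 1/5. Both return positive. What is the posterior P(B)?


After test 1: P(+) = 3/5*3/8 + 1/5*5/8 = 7/20
P(B|+) = (9/40)/(7/20) = 9/14
After test 2 (use post1 as new prior): P(+) = 3/5*9/14 + 1/5*5/14 = 16/35
P(B|+,+) = (27/70)/(16/35) = 27/32

27/32


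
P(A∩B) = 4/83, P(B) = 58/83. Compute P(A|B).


P(A|B) = P(A∩B)/P(B) = (4/83)/(58/83) = 4/58 = 2/29

2/29


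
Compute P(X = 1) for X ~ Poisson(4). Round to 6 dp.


P(X=1) = e^(-4) * 4^1 / 1!
≈ 0.01831563889 * 4 / 1
≈ 0.073263

0.073263


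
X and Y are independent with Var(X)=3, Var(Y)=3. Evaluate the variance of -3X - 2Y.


Independence => Cov(X,Y)=0
Var(-3X - 2Y) = (-3)^2*Var(X) + (-2)^2*Var(Y)
= 9*3 + 4*3 = 39

39


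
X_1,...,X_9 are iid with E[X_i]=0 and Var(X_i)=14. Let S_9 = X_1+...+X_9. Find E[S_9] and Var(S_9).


E[S_n] = n*mu = 9*0 = 0
Var(S_n) = n*sigma^2 = 9*14 = 126

E[S_9]=0, Var(S_9)=126


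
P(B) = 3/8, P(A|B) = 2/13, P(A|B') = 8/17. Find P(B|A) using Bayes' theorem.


P(A) = P(A|B)P(B) + P(A|B')P(B') = 2/13*3/8 + 8/17*5/8 = 311/884
P(B|A) = P(A|B)P(B)/P(A) = (3/52)/(311/884) = 51/311

51/311


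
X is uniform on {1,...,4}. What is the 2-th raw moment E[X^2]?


E[X^2] = (1/4) * sum(x^2 for x=1..4)
= 30/4 = 15/2

15/2


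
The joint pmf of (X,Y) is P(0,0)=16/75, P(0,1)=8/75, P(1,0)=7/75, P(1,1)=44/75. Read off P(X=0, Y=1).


Read from table: P(X=0, Y=1) = 8/75

8/75


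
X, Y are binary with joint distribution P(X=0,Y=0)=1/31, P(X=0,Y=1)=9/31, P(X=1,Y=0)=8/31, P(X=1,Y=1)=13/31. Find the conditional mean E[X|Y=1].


P(Y=1) = 22/31
E[X|Y=1] = (0*9 + 1*13)/22 = 13/22

13/22


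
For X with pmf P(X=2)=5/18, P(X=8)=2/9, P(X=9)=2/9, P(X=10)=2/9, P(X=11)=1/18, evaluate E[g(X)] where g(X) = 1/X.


E[1/X] = sum(g(x)*P(x))
= 1/2*5/18 + 1/8*2/9 + 1/9*2/9 + 1/10*2/9 + 1/11*1/18
= 974/4455

974/4455


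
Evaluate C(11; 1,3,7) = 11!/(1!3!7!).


11! = 39916800
Denominator: 1!=1 * 3!=6 * 7!=5040
Coefficient = 39916800 / 30240 = 1320

1320


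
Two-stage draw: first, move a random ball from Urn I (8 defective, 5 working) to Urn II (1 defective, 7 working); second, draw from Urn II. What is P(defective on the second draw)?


P(transfer defective) = 8/13; P(transfer working) = 5/13
If defective transferred: Urn II has 2 defective of 9, so P(defective|defective moved) = 2/9
If working transferred: Urn II has 1 defective of 9, so P(defective|working moved) = 1/9
By total probability: P(defective) = 8/13*2/9 + 5/13*1/9 = 7/39

7/39


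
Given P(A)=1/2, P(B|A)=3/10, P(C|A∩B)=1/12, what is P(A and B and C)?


P(A∩B∩C) = P(A) * P(B|A) * P(C|A∩B)
= 1/2 * 3/10 * 1/12
= 3/20 * 1/12 = 1/80

1/80


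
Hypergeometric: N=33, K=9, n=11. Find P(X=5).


P(X=5) = C(9,5)*C(24,6) / C(33,11)
= 126*134596 / 193536720
= 16959096/193536720 = 10241/116870

10241/116870


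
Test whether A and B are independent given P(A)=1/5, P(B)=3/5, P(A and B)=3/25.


P(A)*P(B) = 1/5*3/5 = 3/25
P(A∩B) = 3/25, which equals P(A)P(B), so independent

Yes, A and B are independent


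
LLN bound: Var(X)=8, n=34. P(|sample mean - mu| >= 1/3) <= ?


Var(Xbar) = Var(X)/n = 8/34
Chebyshev: P(|Xbar-mu| >= 1/3) <= Var(Xbar)/(1/3)^2 = (4/17)/(1/9) = 36/17
Bound exceeds 1, so trivial bound: 1

1


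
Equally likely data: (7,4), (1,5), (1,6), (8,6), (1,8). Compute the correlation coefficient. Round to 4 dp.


Cov(X,Y) = -1.8800, Var(X) = 10.2400, Var(Y) = 1.7600
rho = Cov/(sqrt(VarX)*sqrt(VarY)) = -0.4428

-0.4428


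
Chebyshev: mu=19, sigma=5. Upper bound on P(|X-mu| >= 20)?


k = 20/5 = 4
Chebyshev: P(|X-mu| >= k*sigma) <= 1/k^2 = 1/4^2 = 1/16

1/16


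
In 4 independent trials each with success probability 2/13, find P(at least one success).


P(at least one) = 1 - P(none)
P(none) = (1 - 2/13)^4 = (11/13)^4 = 14641/28561
P(at least one) = 1 - 14641/28561 = 13920/28561

13920/28561


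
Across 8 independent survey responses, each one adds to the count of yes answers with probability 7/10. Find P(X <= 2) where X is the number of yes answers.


P(X<=2) = P(X=0) + P(X=1) + P(X=2)
= 6561/100000000 + 15309/12500000 + 250047/25000000
= 1129221/100000000

1129221/100000000


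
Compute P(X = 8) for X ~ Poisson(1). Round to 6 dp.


P(X=8) = e^(-1) * 1^8 / 8!
≈ 0.3678794412 * 1 / 40320
≈ 0.000009

0.000009


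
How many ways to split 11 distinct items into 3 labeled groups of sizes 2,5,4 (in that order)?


11! = 39916800
Denominator: 2!=2 * 5!=120 * 4!=24
Coefficient = 39916800 / 5760 = 6930

6930


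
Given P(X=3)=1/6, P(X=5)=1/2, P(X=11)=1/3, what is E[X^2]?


E[X^2] = sum(g(x)*P(x))
= 9*1/6 + 25*1/2 + 121*1/3
= 163/3

163/3


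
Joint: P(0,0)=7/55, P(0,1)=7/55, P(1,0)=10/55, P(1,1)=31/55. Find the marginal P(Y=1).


P(Y=1) = P(0,1)+P(1,1) = 7/55 + 31/55 = 38/55

38/55


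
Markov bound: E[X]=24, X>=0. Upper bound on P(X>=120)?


Markov: P(X >= a) <= E[X]/a
P(X >= 120) <= 24/120 = 1/5

1/5


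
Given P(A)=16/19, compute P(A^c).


P(A') = 1 - P(A) = 1 - 16/19 = 3/19

3/19


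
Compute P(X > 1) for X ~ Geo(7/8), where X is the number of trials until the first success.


P(X > 1) = P(first 1 trials all fail) = (1-p)^1 = (1/8)^1 = 1/8

1/8


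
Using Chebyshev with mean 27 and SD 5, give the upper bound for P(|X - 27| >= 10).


k = 10/5 = 2
Chebyshev: P(|X-mu| >= k*sigma) <= 1/k^2 = 1/2^2 = 1/4

1/4


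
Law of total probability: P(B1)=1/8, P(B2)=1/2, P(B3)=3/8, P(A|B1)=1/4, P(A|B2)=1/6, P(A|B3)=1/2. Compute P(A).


P(A) = P(A|B1)P(B1) + P(A|B2)P(B2) + P(A|B3)P(B3)
= 1/4*1/8 + 1/6*1/2 + 1/2*3/8
= 1/32 + 1/12 + 3/16 = 29/96

29/96


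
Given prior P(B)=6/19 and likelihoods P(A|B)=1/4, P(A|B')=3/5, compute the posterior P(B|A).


P(A) = P(A|B)P(B) + P(A|B')P(B') = 1/4*6/19 + 3/5*13/19 = 93/190
P(B|A) = P(A|B)P(B)/P(A) = (3/38)/(93/190) = 5/31

5/31


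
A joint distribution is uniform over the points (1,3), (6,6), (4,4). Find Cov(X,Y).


E[X]=11/3, E[Y]=13/3, E[XY]=55/3
Cov(X,Y) = E[XY] - E[X]E[Y] = 55/3 - 11/3*13/3 = 22/9

22/9


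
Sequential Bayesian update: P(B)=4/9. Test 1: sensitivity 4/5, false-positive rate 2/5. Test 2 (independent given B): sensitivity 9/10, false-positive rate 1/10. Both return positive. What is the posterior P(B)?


After test 1: P(+) = 4/5*4/9 + 2/5*5/9 = 26/45
P(B|+) = (16/45)/(26/45) = 8/13
After test 2 (use post1 as new prior): P(+) = 9/10*8/13 + 1/10*5/13 = 77/130
P(B|+,+) = (36/65)/(77/130) = 72/77

72/77


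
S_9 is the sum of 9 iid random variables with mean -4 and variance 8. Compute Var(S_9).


By independence, Var(S_n) = n*Var(X_1) = 9*8 = 72

72


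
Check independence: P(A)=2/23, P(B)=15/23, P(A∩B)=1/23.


P(A)*P(B) = 2/23*15/23 = 30/529
P(A∩B) = 1/23 != 30/529, so not independent

No, A and B are not independent


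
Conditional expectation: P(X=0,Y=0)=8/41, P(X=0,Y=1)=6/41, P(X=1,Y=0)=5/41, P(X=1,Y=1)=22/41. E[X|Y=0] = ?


P(Y=0) = 13/41
E[X|Y=0] = (0*8 + 1*5)/13 = 5/13

5/13


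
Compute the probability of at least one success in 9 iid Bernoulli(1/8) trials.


P(at least one) = 1 - P(none)
P(none) = (1 - 1/8)^9 = (7/8)^9 = 40353607/134217728
P(at least one) = 1 - 40353607/134217728 = 93864121/134217728

93864121/134217728


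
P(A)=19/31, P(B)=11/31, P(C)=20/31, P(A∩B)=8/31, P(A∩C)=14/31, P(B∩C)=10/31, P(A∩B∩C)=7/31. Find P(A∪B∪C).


P(A∪B∪C) = P(A)+P(B)+P(C) - P(AB)-P(AC)-P(BC) + P(ABC)
= 19/31+11/31+20/31 - 8/31-14/31-10/31 + 7/31
= 25/31

25/31


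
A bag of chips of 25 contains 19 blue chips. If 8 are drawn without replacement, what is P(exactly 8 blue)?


P(X=8) = C(19,8)*C(6,0) / C(25,8)
= 75582*1 / 1081575
= 75582/1081575 = 442/6325

442/6325


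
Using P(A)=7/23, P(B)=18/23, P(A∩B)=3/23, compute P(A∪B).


P(A∪B) = P(A) + P(B) - P(A∩B)
= 7/23 + 18/23 - 3/23 = 22/23

22/23


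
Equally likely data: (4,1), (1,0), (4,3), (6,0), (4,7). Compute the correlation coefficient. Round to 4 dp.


Cov(X,Y) = 0.4400, Var(X) = 2.5600, Var(Y) = 6.9600
rho = Cov/(sqrt(VarX)*sqrt(VarY)) = 0.1042

0.1042


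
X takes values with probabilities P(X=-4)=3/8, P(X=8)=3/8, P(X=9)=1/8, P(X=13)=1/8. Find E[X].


E[X] = sum(x * P(x))
= -4*3/8 + 8*3/8 + 9*1/8 + 13*1/8
= 17/4

17/4


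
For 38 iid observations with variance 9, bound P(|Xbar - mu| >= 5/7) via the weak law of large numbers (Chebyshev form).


Var(Xbar) = Var(X)/n = 9/38
Chebyshev: P(|Xbar-mu| >= 5/7) <= Var(Xbar)/(5/7)^2 = (9/38)/(25/49) = 441/950

441/950


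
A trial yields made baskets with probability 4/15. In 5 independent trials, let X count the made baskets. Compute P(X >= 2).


P(X>=2) = P(X=2) + P(X=3) + P(X=4) + P(X=5)
= 42592/151875 + 15488/151875 + 2816/151875 + 1024/759375
= 305504/759375

305504/759375


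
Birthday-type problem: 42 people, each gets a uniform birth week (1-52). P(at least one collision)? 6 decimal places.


P(all different) = prod((52-i)/52 for i=0..41) = 0.000000
P(at least one match) = 1 - 0.000000 = 1.000000

1.000000


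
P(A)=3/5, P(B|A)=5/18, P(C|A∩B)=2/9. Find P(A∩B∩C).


P(A∩B∩C) = P(A) * P(B|A) * P(C|A∩B)
= 3/5 * 5/18 * 2/9
= 1/6 * 2/9 = 1/27

1/27


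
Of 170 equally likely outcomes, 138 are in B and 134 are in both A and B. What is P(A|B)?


P(A|B) = P(A∩B)/P(B) = (134/170)/(138/170) = 134/138 = 67/69

67/69


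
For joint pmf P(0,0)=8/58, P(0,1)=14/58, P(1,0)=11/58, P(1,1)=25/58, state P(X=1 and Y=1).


Read from table: P(X=1, Y=1) = 25/58

25/58


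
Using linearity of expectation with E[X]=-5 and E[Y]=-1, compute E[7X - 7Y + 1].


E[7X - 7Y + 1] = 7*E[X] - 7*E[Y] + 1
= (7)*(-5) + (-7)*(-1) + (1)
= -35 + 7 + 1 = -27

-27


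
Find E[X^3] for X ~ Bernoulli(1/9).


For Bernoulli: X in {0,1}
E[X^3] = 0^3*(1-1/9) + 1^3*1/9 = 1/9

1/9


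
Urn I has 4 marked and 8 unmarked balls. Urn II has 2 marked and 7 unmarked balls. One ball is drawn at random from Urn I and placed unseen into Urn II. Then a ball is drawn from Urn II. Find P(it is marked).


P(transfer marked) = 4/12 = 1/3; P(transfer unmarked) = 2/3
If marked transferred: Urn II has 3 marked of 10, so P(marked|marked moved) = 3/10
If unmarked transferred: Urn II has 2 marked of 10, so P(marked|unmarked moved) = 1/5
By total probability: P(marked) = 1/3*3/10 + 2/3*1/5 = 7/30

7/30
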